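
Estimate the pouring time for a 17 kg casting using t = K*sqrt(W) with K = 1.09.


Formula: t = K * sqrt(W)
sqrt(W) = sqrt(17) = 4.12311
t = 1.09 * 4.12311 = 4.4942 s


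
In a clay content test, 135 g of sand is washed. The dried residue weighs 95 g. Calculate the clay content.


Formula: Clay% = (W_total - W_washed) / W_total * 100
Clay mass = 135 - 95 = 40 g
Clay% = 40 / 135 * 100 = 29.6296%

Final answer: 29.6296%


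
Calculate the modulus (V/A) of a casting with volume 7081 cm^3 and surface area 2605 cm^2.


Formula: Casting Modulus M = V / A
M = 7081 cm^3 / 2605 cm^2 = 2.7182 cm

Final answer: 2.7182 cm


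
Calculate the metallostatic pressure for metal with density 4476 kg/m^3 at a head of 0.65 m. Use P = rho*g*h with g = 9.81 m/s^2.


Formula: P = rho * g * h
rho * g = 4476 * 9.81 = 43909.56 N/m^3
P = 43909.56 * 0.65 = 28541.2140 Pa

Answer: 28541.2140 Pa


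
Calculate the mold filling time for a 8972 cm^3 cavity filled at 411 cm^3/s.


Formula: t_fill = V_mold / Q_flow
t = 8972 cm^3 / 411 cm^3/s = 21.8297 s


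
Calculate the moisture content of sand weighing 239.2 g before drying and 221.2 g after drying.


Formula: MC = (W_wet - W_dry) / W_wet * 100
Water mass = 239.2 - 221.2 = 18.0 g
MC = 18.0 / 239.2 * 100 = 7.5251%

Final answer: 7.5251%


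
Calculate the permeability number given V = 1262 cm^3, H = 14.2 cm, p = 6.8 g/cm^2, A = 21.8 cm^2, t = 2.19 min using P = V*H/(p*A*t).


Formula: Permeability Number P = (V * H) / (p * A * t)
Numerator: V * H = 1262 * 14.2 = 17920.4
Denominator: p * A * t = 6.8 * 21.8 * 2.19 = 324.6456
P = 17920.4 / 324.6456 = 55.1999

55.1999


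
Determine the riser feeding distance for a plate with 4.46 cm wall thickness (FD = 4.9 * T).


Formula: FD = 4.9 * T  (riser feeding-distance rule)
FD = 4.9 * 4.46 cm = 21.8540 cm


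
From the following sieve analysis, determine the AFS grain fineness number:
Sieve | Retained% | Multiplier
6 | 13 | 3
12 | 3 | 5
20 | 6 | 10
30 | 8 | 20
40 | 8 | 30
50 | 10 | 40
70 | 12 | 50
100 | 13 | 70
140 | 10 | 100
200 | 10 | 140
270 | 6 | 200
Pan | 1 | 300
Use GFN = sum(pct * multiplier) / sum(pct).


Formula: GFN = sum(pct * multiplier) / sum(pct)
sum(pct * multiplier) = 6324
sum(pct) = 100
GFN = 6324 / 100 = 63.24

63.24


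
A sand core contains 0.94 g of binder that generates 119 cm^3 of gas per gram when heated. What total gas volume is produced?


Formula: V_gas = W_binder * gas_evolution_rate
V = 0.94 g * 119 cm^3/g = 111.8600 cm^3

Final answer: 111.8600 cm^3


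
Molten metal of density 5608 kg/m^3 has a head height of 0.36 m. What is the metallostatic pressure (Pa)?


Formula: P = rho * g * h
rho * g = 5608 * 9.81 = 55014.48 N/m^3
P = 55014.48 * 0.36 = 19805.2128 Pa

Final answer: 19805.2128 Pa


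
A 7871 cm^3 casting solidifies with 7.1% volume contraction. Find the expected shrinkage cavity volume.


Formula: V_shrink = V_casting * shrinkage_pct / 100
V_shrink = 7871 cm^3 * 7.1 / 100 = 558.8410 cm^3


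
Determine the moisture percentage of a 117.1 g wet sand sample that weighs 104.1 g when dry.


Formula: MC = (W_wet - W_dry) / W_wet * 100
Water mass = 117.1 - 104.1 = 13.0 g
MC = 13.0 / 117.1 * 100 = 11.1016%

Answer: 11.1016%


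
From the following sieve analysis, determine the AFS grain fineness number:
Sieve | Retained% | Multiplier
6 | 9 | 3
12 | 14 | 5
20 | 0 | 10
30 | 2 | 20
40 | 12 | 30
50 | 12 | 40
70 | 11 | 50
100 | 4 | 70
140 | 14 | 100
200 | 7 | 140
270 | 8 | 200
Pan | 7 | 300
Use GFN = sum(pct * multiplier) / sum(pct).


Formula: GFN = sum(pct * multiplier) / sum(pct)
sum(pct * multiplier) = 7887
sum(pct) = 100
GFN = 7887 / 100 = 78.87

Final answer: 78.87


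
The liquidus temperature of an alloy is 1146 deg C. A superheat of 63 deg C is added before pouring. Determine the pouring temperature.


Formula: T_pour = T_melt + Superheat
T_pour = 1146 + 63 = 1209 deg C

Answer: 1209 deg C


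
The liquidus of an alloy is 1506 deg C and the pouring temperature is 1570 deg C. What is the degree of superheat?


Formula: Superheat = T_pour - T_melt
Superheat = 1570 - 1506 = 64 deg C

Final answer: 64 deg C


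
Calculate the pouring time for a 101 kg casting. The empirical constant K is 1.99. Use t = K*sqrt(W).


Formula: t = K * sqrt(W)
sqrt(W) = sqrt(101) = 10.04988
t = 1.99 * 10.04988 = 19.9993 s

Final answer: 19.9993 s


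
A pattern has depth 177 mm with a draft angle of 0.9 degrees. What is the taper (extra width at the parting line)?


Formula: taper = depth * tan(draft_angle)
tan(0.9 deg) = 0.0157093
taper = 177 mm * 0.0157093 = 2.7805 mm

Final answer: 2.7805 mm


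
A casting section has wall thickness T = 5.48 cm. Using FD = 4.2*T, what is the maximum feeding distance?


Formula: FD = 4.2 * T  (riser feeding-distance rule)
FD = 4.2 * 5.48 cm = 23.0160 cm

Final answer: 23.0160 cm


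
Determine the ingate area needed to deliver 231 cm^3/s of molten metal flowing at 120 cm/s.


Formula: A_ingate = Q / v  (continuity equation)
A = 231 cm^3/s / 120 cm/s = 1.9250 cm^2


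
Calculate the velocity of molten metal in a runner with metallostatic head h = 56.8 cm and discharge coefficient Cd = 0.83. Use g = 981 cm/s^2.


Formula: v = Cd * sqrt(2 * g * h)  (Torricelli with discharge coefficient)
2*g*h = 2 * 981 * 56.8 = 111441.6 cm^2/s^2
sqrt(111441.6) = 333.82870 cm/s
v = 0.83 * 333.82870 = 277.0778 cm/s


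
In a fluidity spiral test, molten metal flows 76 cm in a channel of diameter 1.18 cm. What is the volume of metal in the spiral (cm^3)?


Formula: V = pi * (d/2)^2 * L  (cylinder volume)
Radius = 1.18/2 = 0.59 cm
V = pi * 0.59^2 * 76 = 83.1127 cm^3

Final answer: 83.1127 cm^3


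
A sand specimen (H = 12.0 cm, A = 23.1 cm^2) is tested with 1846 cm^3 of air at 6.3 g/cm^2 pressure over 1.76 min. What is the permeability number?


Formula: Permeability Number P = (V * H) / (p * A * t)
Numerator: V * H = 1846 * 12.0 = 22152.0
Denominator: p * A * t = 6.3 * 23.1 * 1.76 = 256.1328
P = 22152.0 / 256.1328 = 86.4864


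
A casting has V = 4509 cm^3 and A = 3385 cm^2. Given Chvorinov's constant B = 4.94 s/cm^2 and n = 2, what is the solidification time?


Formula: t_s = B * (V/A)^n  (Chvorinov's rule, n=2)
Modulus M = V/A = 4509/3385 = 1.332053 cm
M^2 = 1.332053^2 = 1.774365 cm^2
t_s = 4.94 * 1.774365 = 8.7654 s

8.7654 s


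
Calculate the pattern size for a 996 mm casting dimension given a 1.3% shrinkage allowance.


Formula: L_pattern = L_casting * (1 + shrinkage_rate/100)
Shrinkage factor = 1 + 1.3/100 = 1.013
L_pattern = 996 mm * 1.013 = 1008.9480 mm


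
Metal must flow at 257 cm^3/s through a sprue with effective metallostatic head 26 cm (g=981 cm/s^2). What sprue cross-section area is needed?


Formula: v = sqrt(2*g*h), A = Q/v
Velocity: v = sqrt(2 * 981 * 26) = sqrt(51012) = 225.8584 cm/s
Sprue area: A = Q / v = 257 / 225.8584 = 1.1379 cm^2

Answer: 1.1379 cm^2


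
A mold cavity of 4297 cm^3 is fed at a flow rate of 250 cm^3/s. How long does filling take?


Formula: t_fill = V_mold / Q_flow
t = 4297 cm^3 / 250 cm^3/s = 17.1880 s


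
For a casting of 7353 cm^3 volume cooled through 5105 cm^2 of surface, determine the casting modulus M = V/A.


Formula: Casting Modulus M = V / A
M = 7353 cm^3 / 5105 cm^2 = 1.4404 cm


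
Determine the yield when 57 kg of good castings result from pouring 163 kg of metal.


Formula: Casting Yield = (W_good / W_total) * 100
Yield = (57 kg / 163 kg) * 100 = 34.9693%

34.9693%


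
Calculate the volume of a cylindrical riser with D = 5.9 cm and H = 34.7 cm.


Formula: V = pi * (D/2)^2 * H  (cylinder volume)
Radius = D/2 = 5.9/2 = 2.95 cm
V = pi * 2.95^2 * 34.7 = 948.6879 cm^3


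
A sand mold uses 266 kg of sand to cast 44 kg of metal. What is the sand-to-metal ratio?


Formula: Sand-to-Metal Ratio = W_sand / W_metal
Ratio = 266 kg / 44 kg = 6.0455

6.0455


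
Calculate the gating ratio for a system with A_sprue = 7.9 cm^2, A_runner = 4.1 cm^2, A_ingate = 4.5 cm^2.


Sprue:Runner:Ingate = 1 : 4.1/7.9 : 4.5/7.9 = 1:0.52:0.57


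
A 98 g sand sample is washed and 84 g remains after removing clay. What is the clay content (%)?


Formula: Clay% = (W_total - W_washed) / W_total * 100
Clay mass = 98 - 84 = 14 g
Clay% = 14 / 98 * 100 = 14.2857%

14.2857%


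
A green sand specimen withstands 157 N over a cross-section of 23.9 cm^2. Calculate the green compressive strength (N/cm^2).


Formula: Compressive Strength = Force / Area
Strength = 157 N / 23.9 cm^2 = 6.5690 N/cm^2


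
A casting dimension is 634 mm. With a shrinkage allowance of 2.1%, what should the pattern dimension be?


Formula: L_pattern = L_casting * (1 + shrinkage_rate/100)
Shrinkage factor = 1 + 2.1/100 = 1.021
L_pattern = 634 mm * 1.021 = 647.3140 mm

Final answer: 647.3140 mm


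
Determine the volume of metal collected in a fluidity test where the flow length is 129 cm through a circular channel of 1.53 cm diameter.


Formula: V = pi * (d/2)^2 * L  (cylinder volume)
Radius = 1.53/2 = 0.765 cm
V = pi * 0.765^2 * 129 = 237.1715 cm^3

237.1715 cm^3


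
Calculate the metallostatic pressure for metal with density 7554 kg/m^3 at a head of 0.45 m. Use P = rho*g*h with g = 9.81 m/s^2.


Formula: P = rho * g * h
rho * g = 7554 * 9.81 = 74104.74 N/m^3
P = 74104.74 * 0.45 = 33347.1330 Pa


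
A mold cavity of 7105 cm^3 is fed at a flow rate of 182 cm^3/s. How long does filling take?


Formula: t_fill = V_mold / Q_flow
t = 7105 cm^3 / 182 cm^3/s = 39.0385 s


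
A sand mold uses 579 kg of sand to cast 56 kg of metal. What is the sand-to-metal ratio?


Formula: Sand-to-Metal Ratio = W_sand / W_metal
Ratio = 579 kg / 56 kg = 10.3393


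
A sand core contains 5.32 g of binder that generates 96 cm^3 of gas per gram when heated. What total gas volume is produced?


Formula: V_gas = W_binder * gas_evolution_rate
V = 5.32 g * 96 cm^3/g = 510.7200 cm^3


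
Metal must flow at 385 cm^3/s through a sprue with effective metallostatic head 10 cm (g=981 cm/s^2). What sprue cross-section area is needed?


Formula: v = sqrt(2*g*h), A = Q/v
Velocity: v = sqrt(2 * 981 * 10) = sqrt(19620) = 140.0714 cm/s
Sprue area: A = Q / v = 385 / 140.0714 = 2.7486 cm^2

2.7486 cm^2


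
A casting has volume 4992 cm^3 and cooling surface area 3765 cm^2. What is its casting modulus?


Formula: Casting Modulus M = V / A
M = 4992 cm^3 / 3765 cm^2 = 1.3259 cm


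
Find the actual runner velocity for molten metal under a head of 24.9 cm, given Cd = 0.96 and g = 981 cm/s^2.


Formula: v = Cd * sqrt(2 * g * h)  (Torricelli with discharge coefficient)
2*g*h = 2 * 981 * 24.9 = 48853.8 cm^2/s^2
sqrt(48853.8) = 221.02896 cm/s
v = 0.96 * 221.02896 = 212.1878 cm/s

Final answer: 212.1878 cm/s


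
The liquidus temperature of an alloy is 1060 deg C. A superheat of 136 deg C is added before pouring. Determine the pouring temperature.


Formula: T_pour = T_melt + Superheat
T_pour = 1060 + 136 = 1196 deg C


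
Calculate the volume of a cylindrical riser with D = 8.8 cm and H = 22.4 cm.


Formula: V = pi * (D/2)^2 * H  (cylinder volume)
Radius = D/2 = 8.8/2 = 4.4 cm
V = pi * 4.4^2 * 22.4 = 1362.3956 cm^3

1362.3956 cm^3


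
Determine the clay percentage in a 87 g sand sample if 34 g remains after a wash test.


Formula: Clay% = (W_total - W_washed) / W_total * 100
Clay mass = 87 - 34 = 53 g
Clay% = 53 / 87 * 100 = 60.9195%


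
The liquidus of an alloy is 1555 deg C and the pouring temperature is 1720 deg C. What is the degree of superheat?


Formula: Superheat = T_pour - T_melt
Superheat = 1720 - 1555 = 165 deg C

165 deg C


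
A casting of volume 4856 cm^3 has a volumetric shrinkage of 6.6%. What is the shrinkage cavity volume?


Formula: V_shrink = V_casting * shrinkage_pct / 100
V_shrink = 4856 cm^3 * 6.6 / 100 = 320.4960 cm^3

Answer: 320.4960 cm^3


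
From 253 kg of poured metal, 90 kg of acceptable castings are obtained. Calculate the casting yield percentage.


Formula: Casting Yield = (W_good / W_total) * 100
Yield = (90 kg / 253 kg) * 100 = 35.5731%


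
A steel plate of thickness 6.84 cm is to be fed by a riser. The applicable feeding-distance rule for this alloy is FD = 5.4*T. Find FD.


Formula: FD = 5.4 * T  (riser feeding-distance rule)
FD = 5.4 * 6.84 cm = 36.9360 cm

Answer: 36.9360 cm


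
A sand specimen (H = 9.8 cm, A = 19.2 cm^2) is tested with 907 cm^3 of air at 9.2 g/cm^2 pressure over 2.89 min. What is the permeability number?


Formula: Permeability Number P = (V * H) / (p * A * t)
Numerator: V * H = 907 * 9.8 = 8888.6
Denominator: p * A * t = 9.2 * 19.2 * 2.89 = 510.4896
P = 8888.6 / 510.4896 = 17.4119

Final answer: 17.4119


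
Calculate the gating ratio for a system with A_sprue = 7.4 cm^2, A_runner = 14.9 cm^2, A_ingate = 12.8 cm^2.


Sprue:Runner:Ingate = 1 : 14.9/7.4 : 12.8/7.4 = 1:2.01:1.73

Final answer: 1:2.01:1.73


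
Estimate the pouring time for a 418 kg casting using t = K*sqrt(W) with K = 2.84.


Formula: t = K * sqrt(W)
sqrt(W) = sqrt(418) = 20.44505
t = 2.84 * 20.44505 = 58.0639 s


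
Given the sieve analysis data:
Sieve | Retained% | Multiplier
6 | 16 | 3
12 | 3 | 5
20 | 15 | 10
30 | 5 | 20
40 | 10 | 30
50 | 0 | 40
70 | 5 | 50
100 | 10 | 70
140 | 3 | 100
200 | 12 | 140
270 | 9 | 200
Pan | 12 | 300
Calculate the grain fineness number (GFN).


Formula: GFN = sum(pct * multiplier) / sum(pct)
sum(pct * multiplier) = 8943
sum(pct) = 100
GFN = 8943 / 100 = 89.43


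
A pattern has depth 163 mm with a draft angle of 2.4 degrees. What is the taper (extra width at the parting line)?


Formula: taper = depth * tan(draft_angle)
tan(2.4 deg) = 0.0419124
taper = 163 mm * 0.0419124 = 6.8317 mm

6.8317 mm


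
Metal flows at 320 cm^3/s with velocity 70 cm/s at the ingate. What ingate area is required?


Formula: A_ingate = Q / v  (continuity equation)
A = 320 cm^3/s / 70 cm/s = 4.5714 cm^2


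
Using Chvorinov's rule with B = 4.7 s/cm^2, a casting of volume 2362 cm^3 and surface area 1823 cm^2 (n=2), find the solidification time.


Formula: t_s = B * (V/A)^n  (Chvorinov's rule, n=2)
Modulus M = V/A = 2362/1823 = 1.295666 cm
M^2 = 1.295666^2 = 1.678750 cm^2
t_s = 4.7 * 1.678750 = 7.8901 s

Final answer: 7.8901 s


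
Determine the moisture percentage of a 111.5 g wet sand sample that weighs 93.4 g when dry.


Formula: MC = (W_wet - W_dry) / W_wet * 100
Water mass = 111.5 - 93.4 = 18.1 g
MC = 18.1 / 111.5 * 100 = 16.2332%

Answer: 16.2332%


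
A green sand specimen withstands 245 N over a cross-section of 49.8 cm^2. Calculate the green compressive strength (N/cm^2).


Formula: Compressive Strength = Force / Area
Strength = 245 N / 49.8 cm^2 = 4.9197 N/cm^2

Answer: 4.9197 N/cm^2


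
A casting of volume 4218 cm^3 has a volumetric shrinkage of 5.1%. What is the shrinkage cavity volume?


Formula: V_shrink = V_casting * shrinkage_pct / 100
V_shrink = 4218 cm^3 * 5.1 / 100 = 215.1180 cm^3

Final answer: 215.1180 cm^3


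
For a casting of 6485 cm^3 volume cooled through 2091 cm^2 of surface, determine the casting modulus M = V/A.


Formula: Casting Modulus M = V / A
M = 6485 cm^3 / 2091 cm^2 = 3.1014 cm

3.1014 cm


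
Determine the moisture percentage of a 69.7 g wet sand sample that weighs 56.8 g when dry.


Formula: MC = (W_wet - W_dry) / W_wet * 100
Water mass = 69.7 - 56.8 = 12.9 g
MC = 12.9 / 69.7 * 100 = 18.5079%


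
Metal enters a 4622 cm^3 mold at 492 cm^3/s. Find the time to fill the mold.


Formula: t_fill = V_mold / Q_flow
t = 4622 cm^3 / 492 cm^3/s = 9.3943 s


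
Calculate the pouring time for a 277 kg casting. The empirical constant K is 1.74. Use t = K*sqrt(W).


Formula: t = K * sqrt(W)
sqrt(W) = sqrt(277) = 16.64332
t = 1.74 * 16.64332 = 28.9594 s


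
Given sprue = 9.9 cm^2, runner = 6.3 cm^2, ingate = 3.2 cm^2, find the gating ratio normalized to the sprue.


Sprue:Runner:Ingate = 1 : 6.3/9.9 : 3.2/9.9 = 1:0.64:0.32

1:0.64:0.32


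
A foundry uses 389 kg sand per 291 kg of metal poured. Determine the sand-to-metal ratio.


Formula: Sand-to-Metal Ratio = W_sand / W_metal
Ratio = 389 kg / 291 kg = 1.3368

Final answer: 1.3368


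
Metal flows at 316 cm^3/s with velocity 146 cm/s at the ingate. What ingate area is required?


Formula: A_ingate = Q / v  (continuity equation)
A = 316 cm^3/s / 146 cm/s = 2.1644 cm^2

2.1644 cm^2


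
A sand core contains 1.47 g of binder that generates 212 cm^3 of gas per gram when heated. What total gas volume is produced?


Formula: V_gas = W_binder * gas_evolution_rate
V = 1.47 g * 212 cm^3/g = 311.6400 cm^3

311.6400 cm^3


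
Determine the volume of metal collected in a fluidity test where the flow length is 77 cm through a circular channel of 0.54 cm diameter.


Formula: V = pi * (d/2)^2 * L  (cylinder volume)
Radius = 0.54/2 = 0.27 cm
V = pi * 0.27^2 * 77 = 17.6347 cm^3

Final answer: 17.6347 cm^3


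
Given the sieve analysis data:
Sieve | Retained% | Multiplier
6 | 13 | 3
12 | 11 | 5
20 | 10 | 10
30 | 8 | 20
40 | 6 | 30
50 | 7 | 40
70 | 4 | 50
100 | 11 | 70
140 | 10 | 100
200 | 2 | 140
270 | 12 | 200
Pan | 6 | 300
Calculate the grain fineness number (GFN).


Formula: GFN = sum(pct * multiplier) / sum(pct)
sum(pct * multiplier) = 7264
sum(pct) = 100
GFN = 7264 / 100 = 72.64

Answer: 72.64


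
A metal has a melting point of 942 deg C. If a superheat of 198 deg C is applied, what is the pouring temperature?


Formula: T_pour = T_melt + Superheat
T_pour = 942 + 198 = 1140 deg C

Final answer: 1140 deg C


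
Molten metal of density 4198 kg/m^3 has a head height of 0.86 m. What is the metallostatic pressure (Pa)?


Formula: P = rho * g * h
rho * g = 4198 * 9.81 = 41182.38 N/m^3
P = 41182.38 * 0.86 = 35416.8468 Pa

Answer: 35416.8468 Pa


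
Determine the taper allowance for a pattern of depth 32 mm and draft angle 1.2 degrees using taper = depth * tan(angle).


Formula: taper = depth * tan(draft_angle)
tan(1.2 deg) = 0.0209470
taper = 32 mm * 0.0209470 = 0.6703 mm

Answer: 0.6703 mm


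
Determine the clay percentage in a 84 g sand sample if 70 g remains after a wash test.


Formula: Clay% = (W_total - W_washed) / W_total * 100
Clay mass = 84 - 70 = 14 g
Clay% = 14 / 84 * 100 = 16.6667%

16.6667%


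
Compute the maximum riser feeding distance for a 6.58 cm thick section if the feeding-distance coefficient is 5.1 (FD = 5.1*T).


Formula: FD = 5.1 * T  (riser feeding-distance rule)
FD = 5.1 * 6.58 cm = 33.5580 cm

33.5580 cm


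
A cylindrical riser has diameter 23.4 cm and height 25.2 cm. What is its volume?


Formula: V = pi * (D/2)^2 * H  (cylinder volume)
Radius = D/2 = 23.4/2 = 11.7 cm
V = pi * 11.7^2 * 25.2 = 10837.3260 cm^3

Answer: 10837.3260 cm^3


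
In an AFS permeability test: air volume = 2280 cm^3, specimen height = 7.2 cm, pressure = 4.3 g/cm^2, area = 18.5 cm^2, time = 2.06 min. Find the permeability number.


Formula: Permeability Number P = (V * H) / (p * A * t)
Numerator: V * H = 2280 * 7.2 = 16416.0
Denominator: p * A * t = 4.3 * 18.5 * 2.06 = 163.873
P = 16416.0 / 163.873 = 100.1751


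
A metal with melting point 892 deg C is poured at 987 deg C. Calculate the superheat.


Formula: Superheat = T_pour - T_melt
Superheat = 987 - 892 = 95 deg C

95 deg C


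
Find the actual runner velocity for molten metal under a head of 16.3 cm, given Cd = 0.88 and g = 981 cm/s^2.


Formula: v = Cd * sqrt(2 * g * h)  (Torricelli with discharge coefficient)
2*g*h = 2 * 981 * 16.3 = 31980.6 cm^2/s^2
sqrt(31980.6) = 178.83121 cm/s
v = 0.88 * 178.83121 = 157.3715 cm/s

Answer: 157.3715 cm/s


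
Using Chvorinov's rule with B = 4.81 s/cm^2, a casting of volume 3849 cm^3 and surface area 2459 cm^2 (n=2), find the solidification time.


Formula: t_s = B * (V/A)^n  (Chvorinov's rule, n=2)
Modulus M = V/A = 3849/2459 = 1.565270 cm
M^2 = 1.565270^2 = 2.450070 cm^2
t_s = 4.81 * 2.450070 = 11.7848 s

Answer: 11.7848 s


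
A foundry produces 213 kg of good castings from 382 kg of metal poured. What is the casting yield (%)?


Formula: Casting Yield = (W_good / W_total) * 100
Yield = (213 kg / 382 kg) * 100 = 55.7592%

Answer: 55.7592%


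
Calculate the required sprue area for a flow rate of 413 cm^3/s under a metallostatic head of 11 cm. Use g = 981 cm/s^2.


Formula: v = sqrt(2*g*h), A = Q/v
Velocity: v = sqrt(2 * 981 * 11) = sqrt(21582) = 146.9081 cm/s
Sprue area: A = Q / v = 413 / 146.9081 = 2.8113 cm^2


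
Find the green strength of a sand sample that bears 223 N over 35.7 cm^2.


Formula: Compressive Strength = Force / Area
Strength = 223 N / 35.7 cm^2 = 6.2465 N/cm^2

6.2465 N/cm^2


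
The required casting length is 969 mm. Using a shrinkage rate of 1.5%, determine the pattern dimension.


Formula: L_pattern = L_casting * (1 + shrinkage_rate/100)
Shrinkage factor = 1 + 1.5/100 = 1.015
L_pattern = 969 mm * 1.015 = 983.5350 mm

Final answer: 983.5350 mm


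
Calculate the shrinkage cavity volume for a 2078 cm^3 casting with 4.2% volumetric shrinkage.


Formula: V_shrink = V_casting * shrinkage_pct / 100
V_shrink = 2078 cm^3 * 4.2 / 100 = 87.2760 cm^3

Answer: 87.2760 cm^3


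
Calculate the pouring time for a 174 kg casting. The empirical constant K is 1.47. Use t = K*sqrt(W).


Formula: t = K * sqrt(W)
sqrt(W) = sqrt(174) = 13.19091
t = 1.47 * 13.19091 = 19.3906 s

Answer: 19.3906 s


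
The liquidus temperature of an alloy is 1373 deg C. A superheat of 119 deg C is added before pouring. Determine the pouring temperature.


Formula: T_pour = T_melt + Superheat
T_pour = 1373 + 119 = 1492 deg C

Answer: 1492 deg C


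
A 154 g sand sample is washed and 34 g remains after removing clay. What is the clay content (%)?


Formula: Clay% = (W_total - W_washed) / W_total * 100
Clay mass = 154 - 34 = 120 g
Clay% = 120 / 154 * 100 = 77.9221%

Final answer: 77.9221%


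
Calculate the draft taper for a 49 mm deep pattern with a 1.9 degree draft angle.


Formula: taper = depth * tan(draft_angle)
tan(1.9 deg) = 0.0331734
taper = 49 mm * 0.0331734 = 1.6255 mm

Final answer: 1.6255 mm


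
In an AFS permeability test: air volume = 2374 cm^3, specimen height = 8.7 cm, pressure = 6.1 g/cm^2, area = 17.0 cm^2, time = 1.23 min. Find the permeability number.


Formula: Permeability Number P = (V * H) / (p * A * t)
Numerator: V * H = 2374 * 8.7 = 20653.8
Denominator: p * A * t = 6.1 * 17.0 * 1.23 = 127.551
P = 20653.8 / 127.551 = 161.9258


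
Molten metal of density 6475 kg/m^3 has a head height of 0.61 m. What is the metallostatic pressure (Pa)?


Formula: P = rho * g * h
rho * g = 6475 * 9.81 = 63519.75 N/m^3
P = 63519.75 * 0.61 = 38747.0475 Pa


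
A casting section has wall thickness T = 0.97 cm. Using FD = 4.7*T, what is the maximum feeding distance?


Formula: FD = 4.7 * T  (riser feeding-distance rule)
FD = 4.7 * 0.97 cm = 4.5590 cm

Answer: 4.5590 cm


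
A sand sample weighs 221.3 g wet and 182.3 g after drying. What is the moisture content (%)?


Formula: MC = (W_wet - W_dry) / W_wet * 100
Water mass = 221.3 - 182.3 = 39.0 g
MC = 39.0 / 221.3 * 100 = 17.6231%

Final answer: 17.6231%


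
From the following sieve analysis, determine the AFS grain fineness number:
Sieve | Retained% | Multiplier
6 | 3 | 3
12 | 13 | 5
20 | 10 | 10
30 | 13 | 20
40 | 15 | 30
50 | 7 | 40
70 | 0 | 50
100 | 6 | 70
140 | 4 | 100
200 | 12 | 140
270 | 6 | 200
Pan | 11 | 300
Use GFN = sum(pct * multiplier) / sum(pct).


Formula: GFN = sum(pct * multiplier) / sum(pct)
sum(pct * multiplier) = 8164
sum(pct) = 100
GFN = 8164 / 100 = 81.64

Answer: 81.64


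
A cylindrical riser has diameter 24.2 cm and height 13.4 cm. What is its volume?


Formula: V = pi * (D/2)^2 * H  (cylinder volume)
Radius = D/2 = 24.2/2 = 12.1 cm
V = pi * 12.1^2 * 13.4 = 6163.4718 cm^3

Answer: 6163.4718 cm^3


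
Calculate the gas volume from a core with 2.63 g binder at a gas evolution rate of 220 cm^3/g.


Formula: V_gas = W_binder * gas_evolution_rate
V = 2.63 g * 220 cm^3/g = 578.6000 cm^3

Answer: 578.6000 cm^3


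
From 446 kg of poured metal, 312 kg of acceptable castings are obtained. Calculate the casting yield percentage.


Formula: Casting Yield = (W_good / W_total) * 100
Yield = (312 kg / 446 kg) * 100 = 69.9552%

Answer: 69.9552%


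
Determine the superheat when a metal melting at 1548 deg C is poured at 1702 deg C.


Formula: Superheat = T_pour - T_melt
Superheat = 1702 - 1548 = 154 deg C

Answer: 154 deg C


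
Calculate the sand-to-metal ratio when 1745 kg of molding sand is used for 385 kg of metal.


Formula: Sand-to-Metal Ratio = W_sand / W_metal
Ratio = 1745 kg / 385 kg = 4.5325


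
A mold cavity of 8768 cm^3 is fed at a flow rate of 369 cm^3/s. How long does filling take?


Formula: t_fill = V_mold / Q_flow
t = 8768 cm^3 / 369 cm^3/s = 23.7615 s

Final answer: 23.7615 s


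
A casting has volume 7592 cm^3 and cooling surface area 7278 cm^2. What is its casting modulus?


Formula: Casting Modulus M = V / A
M = 7592 cm^3 / 7278 cm^2 = 1.0431 cm

1.0431 cm


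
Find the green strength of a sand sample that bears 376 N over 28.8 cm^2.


Formula: Compressive Strength = Force / Area
Strength = 376 N / 28.8 cm^2 = 13.0556 N/cm^2

Answer: 13.0556 N/cm^2


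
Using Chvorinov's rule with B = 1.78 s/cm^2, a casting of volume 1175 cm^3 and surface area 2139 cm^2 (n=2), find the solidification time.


Formula: t_s = B * (V/A)^n  (Chvorinov's rule, n=2)
Modulus M = V/A = 1175/2139 = 0.549322 cm
M^2 = 0.549322^2 = 0.301755 cm^2
t_s = 1.78 * 0.301755 = 0.5371 s

0.5371 s


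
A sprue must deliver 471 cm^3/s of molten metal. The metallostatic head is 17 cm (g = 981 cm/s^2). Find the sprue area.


Formula: v = sqrt(2*g*h), A = Q/v
Velocity: v = sqrt(2 * 981 * 17) = sqrt(33354) = 182.6308 cm/s
Sprue area: A = Q / v = 471 / 182.6308 = 2.5790 cm^2

Final answer: 2.5790 cm^2


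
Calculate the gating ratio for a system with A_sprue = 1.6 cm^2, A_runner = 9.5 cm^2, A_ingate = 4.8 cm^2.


Sprue:Runner:Ingate = 1 : 9.5/1.6 : 4.8/1.6 = 1:5.94:3.00

1:5.94:3.00


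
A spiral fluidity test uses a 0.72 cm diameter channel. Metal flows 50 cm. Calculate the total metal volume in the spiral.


Formula: V = pi * (d/2)^2 * L  (cylinder volume)
Radius = 0.72/2 = 0.36 cm
V = pi * 0.36^2 * 50 = 20.3575 cm^3

Final answer: 20.3575 cm^3


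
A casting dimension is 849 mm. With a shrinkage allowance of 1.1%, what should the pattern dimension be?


Formula: L_pattern = L_casting * (1 + shrinkage_rate/100)
Shrinkage factor = 1 + 1.1/100 = 1.011
L_pattern = 849 mm * 1.011 = 858.3390 mm

Answer: 858.3390 mm


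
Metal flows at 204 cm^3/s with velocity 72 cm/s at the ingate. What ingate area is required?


Formula: A_ingate = Q / v  (continuity equation)
A = 204 cm^3/s / 72 cm/s = 2.8333 cm^2

Answer: 2.8333 cm^2


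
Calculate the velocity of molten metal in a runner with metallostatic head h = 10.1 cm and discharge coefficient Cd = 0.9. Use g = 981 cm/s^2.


Formula: v = Cd * sqrt(2 * g * h)  (Torricelli with discharge coefficient)
2*g*h = 2 * 981 * 10.1 = 19816.2 cm^2/s^2
sqrt(19816.2) = 140.77003 cm/s
v = 0.9 * 140.77003 = 126.6930 cm/s

Final answer: 126.6930 cm/s


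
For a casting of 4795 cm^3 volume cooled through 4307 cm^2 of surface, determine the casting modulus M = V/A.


Formula: Casting Modulus M = V / A
M = 4795 cm^3 / 4307 cm^2 = 1.1133 cm


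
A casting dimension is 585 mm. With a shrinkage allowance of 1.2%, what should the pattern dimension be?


Formula: L_pattern = L_casting * (1 + shrinkage_rate/100)
Shrinkage factor = 1 + 1.2/100 = 1.012
L_pattern = 585 mm * 1.012 = 592.0200 mm

Final answer: 592.0200 mm


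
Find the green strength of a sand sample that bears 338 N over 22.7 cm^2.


Formula: Compressive Strength = Force / Area
Strength = 338 N / 22.7 cm^2 = 14.8899 N/cm^2


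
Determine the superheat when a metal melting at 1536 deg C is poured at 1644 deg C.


Formula: Superheat = T_pour - T_melt
Superheat = 1644 - 1536 = 108 deg C

Final answer: 108 deg C


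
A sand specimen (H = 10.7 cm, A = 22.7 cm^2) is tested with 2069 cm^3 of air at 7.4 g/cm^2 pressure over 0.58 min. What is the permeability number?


Formula: Permeability Number P = (V * H) / (p * A * t)
Numerator: V * H = 2069 * 10.7 = 22138.3
Denominator: p * A * t = 7.4 * 22.7 * 0.58 = 97.4284
P = 22138.3 / 97.4284 = 227.2264

Answer: 227.2264


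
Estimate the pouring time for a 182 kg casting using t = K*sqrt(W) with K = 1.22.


Formula: t = K * sqrt(W)
sqrt(W) = sqrt(182) = 13.49074
t = 1.22 * 13.49074 = 16.4587 s

Answer: 16.4587 s


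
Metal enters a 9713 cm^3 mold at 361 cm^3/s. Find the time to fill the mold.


Formula: t_fill = V_mold / Q_flow
t = 9713 cm^3 / 361 cm^3/s = 26.9058 s

26.9058 s


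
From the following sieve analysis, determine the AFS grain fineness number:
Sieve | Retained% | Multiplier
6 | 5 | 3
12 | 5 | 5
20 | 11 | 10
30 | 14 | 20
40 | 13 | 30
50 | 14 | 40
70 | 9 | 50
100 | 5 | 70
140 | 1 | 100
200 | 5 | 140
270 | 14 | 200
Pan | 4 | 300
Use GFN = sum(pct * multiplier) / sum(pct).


Formula: GFN = sum(pct * multiplier) / sum(pct)
sum(pct * multiplier) = 6980
sum(pct) = 100
GFN = 6980 / 100 = 69.80

69.80


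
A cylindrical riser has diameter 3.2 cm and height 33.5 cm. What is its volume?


Formula: V = pi * (D/2)^2 * H  (cylinder volume)
Radius = D/2 = 3.2/2 = 1.6 cm
V = pi * 1.6^2 * 33.5 = 269.4230 cm^3

Final answer: 269.4230 cm^3


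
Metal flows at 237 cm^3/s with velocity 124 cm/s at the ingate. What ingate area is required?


Formula: A_ingate = Q / v  (continuity equation)
A = 237 cm^3/s / 124 cm/s = 1.9113 cm^2

Answer: 1.9113 cm^2


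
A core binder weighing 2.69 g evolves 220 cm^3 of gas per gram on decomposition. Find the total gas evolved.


Formula: V_gas = W_binder * gas_evolution_rate
V = 2.69 g * 220 cm^3/g = 591.8000 cm^3

Final answer: 591.8000 cm^3


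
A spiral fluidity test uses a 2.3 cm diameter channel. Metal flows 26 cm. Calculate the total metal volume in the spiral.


Formula: V = pi * (d/2)^2 * L  (cylinder volume)
Radius = 2.3/2 = 1.15 cm
V = pi * 1.15^2 * 26 = 108.0237 cm^3

Answer: 108.0237 cm^3


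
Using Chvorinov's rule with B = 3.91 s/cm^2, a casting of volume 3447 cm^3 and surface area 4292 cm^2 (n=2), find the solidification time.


Formula: t_s = B * (V/A)^n  (Chvorinov's rule, n=2)
Modulus M = V/A = 3447/4292 = 0.803122 cm
M^2 = 0.803122^2 = 0.645005 cm^2
t_s = 3.91 * 0.645005 = 2.5220 s


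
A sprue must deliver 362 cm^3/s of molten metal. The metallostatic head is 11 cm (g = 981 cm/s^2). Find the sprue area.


Formula: v = sqrt(2*g*h), A = Q/v
Velocity: v = sqrt(2 * 981 * 11) = sqrt(21582) = 146.9081 cm/s
Sprue area: A = Q / v = 362 / 146.9081 = 2.4641 cm^2

Final answer: 2.4641 cm^2


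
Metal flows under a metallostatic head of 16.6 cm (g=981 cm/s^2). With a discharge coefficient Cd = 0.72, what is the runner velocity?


Formula: v = Cd * sqrt(2 * g * h)  (Torricelli with discharge coefficient)
2*g*h = 2 * 981 * 16.6 = 32569.2 cm^2/s^2
sqrt(32569.2) = 180.46939 cm/s
v = 0.72 * 180.46939 = 129.9380 cm/s


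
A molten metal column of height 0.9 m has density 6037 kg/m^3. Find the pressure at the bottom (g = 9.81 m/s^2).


Formula: P = rho * g * h
rho * g = 6037 * 9.81 = 59222.97 N/m^3
P = 59222.97 * 0.9 = 53300.6730 Pa


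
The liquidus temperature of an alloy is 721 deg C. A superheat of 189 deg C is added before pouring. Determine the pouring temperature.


Formula: T_pour = T_melt + Superheat
T_pour = 721 + 189 = 910 deg C

910 deg C


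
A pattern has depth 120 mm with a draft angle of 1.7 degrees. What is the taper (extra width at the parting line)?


Formula: taper = depth * tan(draft_angle)
tan(1.7 deg) = 0.0296793
taper = 120 mm * 0.0296793 = 3.5615 mm

Answer: 3.5615 mm


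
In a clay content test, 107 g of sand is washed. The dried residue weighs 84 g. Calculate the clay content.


Formula: Clay% = (W_total - W_washed) / W_total * 100
Clay mass = 107 - 84 = 23 g
Clay% = 23 / 107 * 100 = 21.4953%

Answer: 21.4953%


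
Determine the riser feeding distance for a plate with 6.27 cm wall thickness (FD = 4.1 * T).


Formula: FD = 4.1 * T  (riser feeding-distance rule)
FD = 4.1 * 6.27 cm = 25.7070 cm

Final answer: 25.7070 cm


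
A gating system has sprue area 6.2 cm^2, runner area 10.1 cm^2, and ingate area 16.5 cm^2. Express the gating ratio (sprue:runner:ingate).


Sprue:Runner:Ingate = 1 : 10.1/6.2 : 16.5/6.2 = 1:1.63:2.66

Answer: 1:1.63:2.66


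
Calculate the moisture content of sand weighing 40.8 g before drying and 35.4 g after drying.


Formula: MC = (W_wet - W_dry) / W_wet * 100
Water mass = 40.8 - 35.4 = 5.4 g
MC = 5.4 / 40.8 * 100 = 13.2353%

Answer: 13.2353%


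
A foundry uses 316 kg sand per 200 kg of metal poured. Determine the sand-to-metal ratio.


Formula: Sand-to-Metal Ratio = W_sand / W_metal
Ratio = 316 kg / 200 kg = 1.5800

1.5800


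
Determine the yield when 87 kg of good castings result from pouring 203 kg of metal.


Formula: Casting Yield = (W_good / W_total) * 100
Yield = (87 kg / 203 kg) * 100 = 42.8571%


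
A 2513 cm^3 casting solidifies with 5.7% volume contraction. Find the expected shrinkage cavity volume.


Formula: V_shrink = V_casting * shrinkage_pct / 100
V_shrink = 2513 cm^3 * 5.7 / 100 = 143.2410 cm^3

143.2410 cm^3


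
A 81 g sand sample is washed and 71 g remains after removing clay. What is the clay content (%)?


Formula: Clay% = (W_total - W_washed) / W_total * 100
Clay mass = 81 - 71 = 10 g
Clay% = 10 / 81 * 100 = 12.3457%


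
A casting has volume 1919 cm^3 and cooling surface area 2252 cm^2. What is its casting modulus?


Formula: Casting Modulus M = V / A
M = 1919 cm^3 / 2252 cm^2 = 0.8521 cm

0.8521 cm


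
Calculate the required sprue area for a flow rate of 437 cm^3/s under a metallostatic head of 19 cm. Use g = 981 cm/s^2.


Formula: v = sqrt(2*g*h), A = Q/v
Velocity: v = sqrt(2 * 981 * 19) = sqrt(37278) = 193.0751 cm/s
Sprue area: A = Q / v = 437 / 193.0751 = 2.2634 cm^2

Answer: 2.2634 cm^2


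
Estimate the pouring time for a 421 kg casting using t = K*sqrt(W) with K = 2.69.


Formula: t = K * sqrt(W)
sqrt(W) = sqrt(421) = 20.51828
t = 2.69 * 20.51828 = 55.1942 s


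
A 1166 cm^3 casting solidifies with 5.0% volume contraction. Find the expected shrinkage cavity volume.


Formula: V_shrink = V_casting * shrinkage_pct / 100
V_shrink = 1166 cm^3 * 5.0 / 100 = 58.3000 cm^3

Final answer: 58.3000 cm^3


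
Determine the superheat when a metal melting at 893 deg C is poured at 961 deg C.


Formula: Superheat = T_pour - T_melt
Superheat = 961 - 893 = 68 deg C

Final answer: 68 deg C


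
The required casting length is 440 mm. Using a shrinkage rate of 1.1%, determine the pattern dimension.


Formula: L_pattern = L_casting * (1 + shrinkage_rate/100)
Shrinkage factor = 1 + 1.1/100 = 1.011
L_pattern = 440 mm * 1.011 = 444.8400 mm

444.8400 mm


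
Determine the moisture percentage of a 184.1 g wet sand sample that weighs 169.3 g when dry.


Formula: MC = (W_wet - W_dry) / W_wet * 100
Water mass = 184.1 - 169.3 = 14.8 g
MC = 14.8 / 184.1 * 100 = 8.0391%

Answer: 8.0391%


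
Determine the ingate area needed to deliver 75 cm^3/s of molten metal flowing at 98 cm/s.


Formula: A_ingate = Q / v  (continuity equation)
A = 75 cm^3/s / 98 cm/s = 0.7653 cm^2

Answer: 0.7653 cm^2


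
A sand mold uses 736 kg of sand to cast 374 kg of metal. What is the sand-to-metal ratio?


Formula: Sand-to-Metal Ratio = W_sand / W_metal
Ratio = 736 kg / 374 kg = 1.9679

1.9679


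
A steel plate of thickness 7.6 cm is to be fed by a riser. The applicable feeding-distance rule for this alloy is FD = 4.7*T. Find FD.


Formula: FD = 4.7 * T  (riser feeding-distance rule)
FD = 4.7 * 7.6 cm = 35.7200 cm


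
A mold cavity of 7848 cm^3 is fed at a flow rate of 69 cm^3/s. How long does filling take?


Formula: t_fill = V_mold / Q_flow
t = 7848 cm^3 / 69 cm^3/s = 113.7391 s

Final answer: 113.7391 s


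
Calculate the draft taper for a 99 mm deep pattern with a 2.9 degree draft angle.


Formula: taper = depth * tan(draft_angle)
tan(2.9 deg) = 0.0506578
taper = 99 mm * 0.0506578 = 5.0151 mm

5.0151 mm


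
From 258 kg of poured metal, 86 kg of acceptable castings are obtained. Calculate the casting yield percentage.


Formula: Casting Yield = (W_good / W_total) * 100
Yield = (86 kg / 258 kg) * 100 = 33.3333%

Final answer: 33.3333%


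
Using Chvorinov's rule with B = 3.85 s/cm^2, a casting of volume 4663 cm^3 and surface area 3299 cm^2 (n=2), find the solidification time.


Formula: t_s = B * (V/A)^n  (Chvorinov's rule, n=2)
Modulus M = V/A = 4663/3299 = 1.413459 cm
M^2 = 1.413459^2 = 1.997866 cm^2
t_s = 3.85 * 1.997866 = 7.6918 s

Final answer: 7.6918 s


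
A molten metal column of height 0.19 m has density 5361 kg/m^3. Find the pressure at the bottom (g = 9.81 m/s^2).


Formula: P = rho * g * h
rho * g = 5361 * 9.81 = 52591.41 N/m^3
P = 52591.41 * 0.19 = 9992.3679 Pa

Answer: 9992.3679 Pa


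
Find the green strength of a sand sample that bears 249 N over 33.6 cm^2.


Formula: Compressive Strength = Force / Area
Strength = 249 N / 33.6 cm^2 = 7.4107 N/cm^2

Final answer: 7.4107 N/cm^2


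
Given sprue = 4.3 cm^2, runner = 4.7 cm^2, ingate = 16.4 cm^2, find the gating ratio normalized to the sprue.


Sprue:Runner:Ingate = 1 : 4.7/4.3 : 16.4/4.3 = 1:1.09:3.81

Final answer: 1:1.09:3.81


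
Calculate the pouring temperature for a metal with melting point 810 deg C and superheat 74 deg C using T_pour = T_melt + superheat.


Formula: T_pour = T_melt + Superheat
T_pour = 810 + 74 = 884 deg C

884 deg C


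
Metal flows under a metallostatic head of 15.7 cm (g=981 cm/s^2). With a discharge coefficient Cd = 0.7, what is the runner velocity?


Formula: v = Cd * sqrt(2 * g * h)  (Torricelli with discharge coefficient)
2*g*h = 2 * 981 * 15.7 = 30803.4 cm^2/s^2
sqrt(30803.4) = 175.50897 cm/s
v = 0.7 * 175.50897 = 122.8563 cm/s

Final answer: 122.8563 cm/s


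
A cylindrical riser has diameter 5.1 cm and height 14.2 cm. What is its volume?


Formula: V = pi * (D/2)^2 * H  (cylinder volume)
Radius = D/2 = 5.1/2 = 2.55 cm
V = pi * 2.55^2 * 14.2 = 290.0805 cm^3

Final answer: 290.0805 cm^3


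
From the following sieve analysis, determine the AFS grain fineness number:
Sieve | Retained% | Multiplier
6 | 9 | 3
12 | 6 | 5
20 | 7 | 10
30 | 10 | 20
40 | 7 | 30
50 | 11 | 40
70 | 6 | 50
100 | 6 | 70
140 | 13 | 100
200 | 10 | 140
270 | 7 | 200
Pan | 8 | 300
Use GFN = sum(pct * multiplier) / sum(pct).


Formula: GFN = sum(pct * multiplier) / sum(pct)
sum(pct * multiplier) = 8197
sum(pct) = 100
GFN = 8197 / 100 = 81.97

Final answer: 81.97


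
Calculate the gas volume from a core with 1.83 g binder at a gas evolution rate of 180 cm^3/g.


Formula: V_gas = W_binder * gas_evolution_rate
V = 1.83 g * 180 cm^3/g = 329.4000 cm^3

Answer: 329.4000 cm^3


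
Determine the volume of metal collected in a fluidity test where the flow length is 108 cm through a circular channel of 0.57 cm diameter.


Formula: V = pi * (d/2)^2 * L  (cylinder volume)
Radius = 0.57/2 = 0.285 cm
V = pi * 0.285^2 * 108 = 27.5590 cm^3

Final answer: 27.5590 cm^3


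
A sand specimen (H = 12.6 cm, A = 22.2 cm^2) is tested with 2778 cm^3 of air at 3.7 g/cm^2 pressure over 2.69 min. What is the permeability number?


Formula: Permeability Number P = (V * H) / (p * A * t)
Numerator: V * H = 2778 * 12.6 = 35002.8
Denominator: p * A * t = 3.7 * 22.2 * 2.69 = 220.9566
P = 35002.8 / 220.9566 = 158.4148

Final answer: 158.4148


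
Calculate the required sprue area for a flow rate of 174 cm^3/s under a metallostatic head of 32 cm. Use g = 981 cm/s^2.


Formula: v = sqrt(2*g*h), A = Q/v
Velocity: v = sqrt(2 * 981 * 32) = sqrt(62784) = 250.5674 cm/s
Sprue area: A = Q / v = 174 / 250.5674 = 0.6944 cm^2
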